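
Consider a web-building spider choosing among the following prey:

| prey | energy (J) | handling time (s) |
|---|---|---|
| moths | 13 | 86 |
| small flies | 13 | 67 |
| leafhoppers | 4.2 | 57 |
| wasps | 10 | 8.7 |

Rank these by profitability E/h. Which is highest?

wasps

In descending order of E/h:
wasps: 10/8.7 = 1.15 J/s
small flies: 13/67 = 0.194 J/s
moths: 13/86 = 0.151 J/s
leafhoppers: 4.2/57 = 0.0737 J/s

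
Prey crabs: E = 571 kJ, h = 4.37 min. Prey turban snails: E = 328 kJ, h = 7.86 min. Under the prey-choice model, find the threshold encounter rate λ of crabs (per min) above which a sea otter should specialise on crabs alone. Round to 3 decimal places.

0.107 per min

The zero-one rule: include turban snails iff E₂/h₂ > λE₁/(1+λh₁). Equality gives the switch point.
λE₁h₂ = E₂ + λE₂h₁ ⇒ λ = E₂/(E₁h₂ − E₂h₁) = 328/(4488 − 1433) = 0.1074 per min.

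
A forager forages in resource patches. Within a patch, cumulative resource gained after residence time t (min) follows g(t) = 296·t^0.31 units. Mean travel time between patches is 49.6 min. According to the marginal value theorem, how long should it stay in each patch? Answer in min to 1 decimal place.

Optimal t* satisfies g'(t*) = g(t*)/(T + t*).
g'(t) = 0.31·296·t^-0.69. Setting 0.31·296·t^-0.69 = 296·t^0.31/(49.6+t) gives 0.31(49.6+t) = t, so 0.69·t = 0.31×49.6.
t* = 0.31×49.6/0.69 = 22.28 min.

22.3 min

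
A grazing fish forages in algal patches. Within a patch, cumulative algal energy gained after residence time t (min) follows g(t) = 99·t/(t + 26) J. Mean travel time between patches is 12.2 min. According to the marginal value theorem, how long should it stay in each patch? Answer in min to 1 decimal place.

17.8 min

By the marginal value theorem, leave when the instantaneous gain rate g'(t) equals the habitat-wide average g(t)/(T + t).
g'(t) = 99·26/(t + 26)². Setting 99·26/(t+26)² = 99t/[(t+26)(12.2+t)] gives 26(12.2+t) = t(t+26), so t² = 26×12.2 = 317.2.
t* = √317.2 = 17.81 min.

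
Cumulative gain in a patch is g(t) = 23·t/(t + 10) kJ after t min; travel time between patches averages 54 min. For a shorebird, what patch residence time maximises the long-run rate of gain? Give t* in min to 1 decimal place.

By the marginal value theorem, leave when the instantaneous gain rate g'(t) equals the habitat-wide average g(t)/(T + t).
g'(t) = 23·10/(t + 10)². Setting 23·10/(t+10)² = 23t/[(t+10)(54+t)] gives 10(54+t) = t(t+10), so t² = 10×54 = 540.
t* = √540 = 23.24 min.

23.2 min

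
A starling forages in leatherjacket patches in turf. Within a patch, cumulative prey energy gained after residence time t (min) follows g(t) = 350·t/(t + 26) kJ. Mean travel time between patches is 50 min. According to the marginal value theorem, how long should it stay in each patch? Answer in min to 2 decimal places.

Optimal t* satisfies g'(t*) = g(t*)/(T + t*).
g'(t) = 350·26/(t + 26)². Setting 350·26/(t+26)² = 350t/[(t+26)(50+t)] gives 26(50+t) = t(t+26), so t² = 26×50 = 1300.
t* = √1300 = 36.06 min.

36.06 min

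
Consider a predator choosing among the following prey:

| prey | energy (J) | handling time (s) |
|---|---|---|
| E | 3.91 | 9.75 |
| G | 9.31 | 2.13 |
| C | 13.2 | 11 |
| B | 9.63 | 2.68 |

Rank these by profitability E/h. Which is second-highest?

In descending order of E/h:
G: 9.31/2.13 = 4.37 J/s
B: 9.63/2.68 = 3.59 J/s
C: 13.2/11 = 1.2 J/s
E: 3.91/9.75 = 0.401 J/s

B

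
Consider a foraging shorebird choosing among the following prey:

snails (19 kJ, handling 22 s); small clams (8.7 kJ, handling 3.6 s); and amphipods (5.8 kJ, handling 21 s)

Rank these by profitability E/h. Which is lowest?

amphipods

In descending order of E/h:
small clams: 8.7/3.6 = 2.42 kJ/s
snails: 19/22 = 0.864 kJ/s
amphipods: 5.8/21 = 0.276 kJ/s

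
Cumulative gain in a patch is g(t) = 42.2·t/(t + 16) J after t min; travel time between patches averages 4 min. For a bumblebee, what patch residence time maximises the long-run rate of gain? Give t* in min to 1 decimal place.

8.0 min

By the marginal value theorem, leave when the instantaneous gain rate g'(t) equals the habitat-wide average g(t)/(T + t).
g'(t) = 42.2·16/(t + 16)². Setting 42.2·16/(t+16)² = 42.2t/[(t+16)(4+t)] gives 16(4+t) = t(t+16), so t² = 16×4 = 64.
t* = √64 = 8 min.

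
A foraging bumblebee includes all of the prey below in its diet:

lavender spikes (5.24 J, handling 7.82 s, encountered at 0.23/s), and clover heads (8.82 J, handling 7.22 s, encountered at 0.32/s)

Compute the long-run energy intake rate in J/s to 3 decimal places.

0.788 J/s

R = Σλ_iE_i / (1 + Σλ_ih_i)
Numerator: 0.23×5.24 + 0.32×8.82 = 4.028
Denominator: 1 + 0.23×7.82 + 0.32×7.22 = 5.109
R = 4.028/5.109 = 0.7883 J/s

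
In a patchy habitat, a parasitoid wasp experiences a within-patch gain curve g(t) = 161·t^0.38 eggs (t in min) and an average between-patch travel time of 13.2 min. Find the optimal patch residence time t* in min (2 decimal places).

8.09 min

Maximise g(t)/(T+t): set derivative to zero → g'(t)(T+t) = g(t).
g'(t) = 0.38·161·t^-0.62. Setting 0.38·161·t^-0.62 = 161·t^0.38/(13.2+t) gives 0.38(13.2+t) = t, so 0.62·t = 0.38×13.2.
t* = 0.38×13.2/0.62 = 8.09 min.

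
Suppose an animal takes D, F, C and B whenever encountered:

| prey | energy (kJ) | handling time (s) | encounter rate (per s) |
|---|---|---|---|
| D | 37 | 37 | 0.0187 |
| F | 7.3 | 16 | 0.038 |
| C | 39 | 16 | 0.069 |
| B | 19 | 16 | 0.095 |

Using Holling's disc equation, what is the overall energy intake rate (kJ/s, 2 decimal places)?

1.11 kJ/s

R = Σλ_iE_i / (1 + Σλ_ih_i)
Numerator: 0.0187×37 + 0.038×7.3 + 0.069×39 + 0.095×19 = 5.465
Denominator: 1 + 0.0187×37 + 0.038×16 + 0.069×16 + 0.095×16 = 4.924
R = 5.465/4.924 = 1.11 kJ/s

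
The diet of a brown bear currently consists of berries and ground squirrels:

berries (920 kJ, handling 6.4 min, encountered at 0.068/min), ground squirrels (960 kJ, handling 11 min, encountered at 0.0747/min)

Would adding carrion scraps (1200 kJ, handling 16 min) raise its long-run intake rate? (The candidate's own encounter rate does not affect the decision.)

Yes

On berries and ground squirrels alone, R = ΣλE/(1+Σλh) = 134.3/2.257 = 59.49 kJ/min.
Profitability of carrion scraps: 1200/16 = 75 kJ/min.
75 > 59.49, so adding carrion scraps raises the average — include it.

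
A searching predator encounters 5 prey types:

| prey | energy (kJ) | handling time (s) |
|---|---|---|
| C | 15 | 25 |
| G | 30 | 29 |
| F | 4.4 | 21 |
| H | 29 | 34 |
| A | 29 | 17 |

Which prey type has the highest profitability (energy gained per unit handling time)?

A

In descending order of E/h:
A: 29/17 = 1.71 kJ/s
G: 30/29 = 1.03 kJ/s
H: 29/34 = 0.853 kJ/s
C: 15/25 = 0.6 kJ/s
F: 4.4/21 = 0.21 kJ/s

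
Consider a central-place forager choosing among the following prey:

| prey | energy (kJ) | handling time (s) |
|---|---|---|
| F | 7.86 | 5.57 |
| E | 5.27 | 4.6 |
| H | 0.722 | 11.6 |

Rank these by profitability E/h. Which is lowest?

In descending order of E/h:
F: 7.86/5.57 = 1.41 kJ/s
E: 5.27/4.6 = 1.15 kJ/s
H: 0.722/11.6 = 0.0622 kJ/s

H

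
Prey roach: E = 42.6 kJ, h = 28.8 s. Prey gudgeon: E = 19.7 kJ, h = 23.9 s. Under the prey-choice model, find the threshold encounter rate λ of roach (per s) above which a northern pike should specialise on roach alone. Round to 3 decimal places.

0.044 per s

Drop gudgeon once their profitability E₂/h₂ falls below the rate achievable on roach alone: E₂/h₂ = λE₁/(1 + λh₁).
Solve for λ: λE₁h₂ = E₂(1 + λh₁) → λ(E₁h₂ − E₂h₁) = E₂ → λ = E₂/(E₁h₂ − E₂h₁).
λ = 19.7/(42.6×23.9 − 19.7×28.8) = 19.7/450.8 = 0.0437 per s.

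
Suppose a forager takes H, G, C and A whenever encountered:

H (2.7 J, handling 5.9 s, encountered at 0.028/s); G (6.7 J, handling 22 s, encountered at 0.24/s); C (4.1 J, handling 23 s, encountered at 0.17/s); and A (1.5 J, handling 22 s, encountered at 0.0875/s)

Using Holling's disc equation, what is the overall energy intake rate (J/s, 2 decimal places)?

0.20 J/s

R = (0.028×2.7 + 0.24×6.7 + 0.17×4.1 + 0.0875×1.5) / (1 + 0.028×5.9 + 0.24×22 + 0.17×23 + 0.0875×22) = 2.512/12.28 = 0.2045 J/s.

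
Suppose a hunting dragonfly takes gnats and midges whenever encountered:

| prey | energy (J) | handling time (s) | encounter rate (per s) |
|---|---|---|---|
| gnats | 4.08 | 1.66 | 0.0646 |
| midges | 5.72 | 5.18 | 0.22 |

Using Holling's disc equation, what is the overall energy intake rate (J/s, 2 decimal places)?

Energy encountered per unit search time: 0.0646×4.08 + 0.22×5.72 = 1.522 J/s.
Handling time per unit search time: 0.0646×1.66 + 0.22×5.18 = 1.247.
Rate = 1.522/(1 + 1.247) = 0.6774 J/s.

0.68 J/s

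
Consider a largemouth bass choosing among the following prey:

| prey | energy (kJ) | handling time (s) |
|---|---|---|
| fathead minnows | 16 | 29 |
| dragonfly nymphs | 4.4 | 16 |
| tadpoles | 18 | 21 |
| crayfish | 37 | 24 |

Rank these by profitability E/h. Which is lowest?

dragonfly nymphs

Profitability E/h (kJ/s): fathead minnows = 16/29 = 0.552, dragonfly nymphs = 4.4/16 = 0.275, tadpoles = 18/21 = 0.857, crayfish = 37/24 = 1.54.
Ranked: crayfish > tadpoles > fathead minnows > dragonfly nymphs.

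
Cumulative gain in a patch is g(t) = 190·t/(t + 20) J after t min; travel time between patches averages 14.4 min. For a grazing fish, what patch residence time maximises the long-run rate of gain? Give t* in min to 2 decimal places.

16.97 min

Maximise g(t)/(T+t): set derivative to zero → g'(t)(T+t) = g(t).
g'(t) = 190·20/(t + 20)². Setting 190·20/(t+20)² = 190t/[(t+20)(14.4+t)] gives 20(14.4+t) = t(t+20), so t² = 20×14.4 = 288.
t* = √288 = 16.97 min.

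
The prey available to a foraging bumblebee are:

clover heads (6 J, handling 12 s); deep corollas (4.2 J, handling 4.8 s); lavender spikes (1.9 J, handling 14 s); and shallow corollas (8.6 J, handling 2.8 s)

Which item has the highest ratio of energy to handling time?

shallow corollas

Profitability E/h (J/s): clover heads = 6/12 = 0.5, deep corollas = 4.2/4.8 = 0.875, lavender spikes = 1.9/14 = 0.136, shallow corollas = 8.6/2.8 = 3.07.
Ranked: shallow corollas > deep corollas > clover heads > lavender spikes.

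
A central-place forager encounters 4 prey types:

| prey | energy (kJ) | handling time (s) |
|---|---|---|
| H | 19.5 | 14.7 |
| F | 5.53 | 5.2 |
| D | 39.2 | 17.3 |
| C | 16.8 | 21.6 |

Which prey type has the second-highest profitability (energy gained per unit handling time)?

Profitability E/h (kJ/s): H = 19.5/14.7 = 1.33, F = 5.53/5.2 = 1.06, D = 39.2/17.3 = 2.27, C = 16.8/21.6 = 0.778.
Ranked: D > H > F > C.

H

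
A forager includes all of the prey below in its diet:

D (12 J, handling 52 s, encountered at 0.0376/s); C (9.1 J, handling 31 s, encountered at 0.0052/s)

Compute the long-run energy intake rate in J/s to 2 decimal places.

0.16 J/s

Energy encountered per unit search time: 0.0376×12 + 0.0052×9.1 = 0.4985 J/s.
Handling time per unit search time: 0.0376×52 + 0.0052×31 = 2.116.
Rate = 0.4985/(1 + 2.116) = 0.16 J/s.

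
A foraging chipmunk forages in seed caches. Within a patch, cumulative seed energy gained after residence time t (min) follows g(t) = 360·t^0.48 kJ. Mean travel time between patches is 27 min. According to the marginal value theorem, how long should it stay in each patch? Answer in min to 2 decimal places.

24.92 min

Optimal t* satisfies g'(t*) = g(t*)/(T + t*).
g'(t) = 0.48·360·t^-0.52. Setting 0.48·360·t^-0.52 = 360·t^0.48/(27+t) gives 0.48(27+t) = t, so 0.52·t = 0.48×27.
t* = 0.48×27/0.52 = 24.92 min.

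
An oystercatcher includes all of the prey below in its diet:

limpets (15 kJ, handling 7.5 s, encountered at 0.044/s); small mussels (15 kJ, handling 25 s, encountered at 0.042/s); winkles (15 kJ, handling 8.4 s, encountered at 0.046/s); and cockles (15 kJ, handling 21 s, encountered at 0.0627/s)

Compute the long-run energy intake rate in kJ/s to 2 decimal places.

0.72 kJ/s

Energy encountered per unit search time: 0.044×15 + 0.042×15 + 0.046×15 + 0.0627×15 = 2.921 kJ/s.
Handling time per unit search time: 0.044×7.5 + 0.042×25 + 0.046×8.4 + 0.0627×21 = 3.083.
Rate = 2.921/(1 + 3.083) = 0.7153 kJ/s.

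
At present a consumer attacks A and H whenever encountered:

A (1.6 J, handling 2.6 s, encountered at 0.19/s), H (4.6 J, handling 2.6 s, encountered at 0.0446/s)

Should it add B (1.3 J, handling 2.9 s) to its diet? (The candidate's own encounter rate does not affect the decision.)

Yes

Current rate: (0.19×1.6 + 0.0446×4.6)/(1 + 0.19×2.6 + 0.0446×2.6) = 0.3163 J/s.
Profitability of B: 1.3/2.9 = 0.4483 J/s.
Since 0.4483 > R, including B increases the long-run rate.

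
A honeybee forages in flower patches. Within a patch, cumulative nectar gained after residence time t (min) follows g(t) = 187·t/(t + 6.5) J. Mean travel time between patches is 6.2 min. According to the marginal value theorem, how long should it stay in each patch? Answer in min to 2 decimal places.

6.35 min

Optimal t* satisfies g'(t*) = g(t*)/(T + t*).
g'(t) = 187·6.5/(t + 6.5)². Setting 187·6.5/(t+6.5)² = 187t/[(t+6.5)(6.2+t)] gives 6.5(6.2+t) = t(t+6.5), so t² = 6.5×6.2 = 40.3.
t* = √40.3 = 6.348 min.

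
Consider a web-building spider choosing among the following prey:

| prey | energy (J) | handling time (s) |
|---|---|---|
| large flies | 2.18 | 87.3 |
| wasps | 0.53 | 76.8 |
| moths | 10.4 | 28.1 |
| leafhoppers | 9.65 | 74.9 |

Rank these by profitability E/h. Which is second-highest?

leafhoppers

Profitability E/h (J/s): large flies = 2.18/87.3 = 0.025, wasps = 0.53/76.8 = 0.0069, moths = 10.4/28.1 = 0.37, leafhoppers = 9.65/74.9 = 0.129.
Ranked: moths > leafhoppers > large flies > wasps.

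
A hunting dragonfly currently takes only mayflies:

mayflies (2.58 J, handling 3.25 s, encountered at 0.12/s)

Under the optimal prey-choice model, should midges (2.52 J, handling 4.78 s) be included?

Yes

On mayflies alone, R = ΣλE/(1+Σλh) = 0.3096/1.39 = 0.2227 J/s.
midges: E/h = 2.52/4.78 = 0.5272 J/s.
0.5272 > 0.2227, so adding midges raises the average — include it.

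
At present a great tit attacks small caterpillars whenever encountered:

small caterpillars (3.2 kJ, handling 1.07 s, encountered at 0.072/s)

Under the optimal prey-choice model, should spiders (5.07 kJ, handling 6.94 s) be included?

Yes

Intake rate on the current diet: R = (0.072×3.2) / (1 + 0.072×1.07) = 0.2304/1.077 = 0.2139 kJ/s.
Profitability of spiders: 5.07/6.94 = 0.7305 kJ/s.
0.7305 > 0.2139, so adding spiders raises the average — include it.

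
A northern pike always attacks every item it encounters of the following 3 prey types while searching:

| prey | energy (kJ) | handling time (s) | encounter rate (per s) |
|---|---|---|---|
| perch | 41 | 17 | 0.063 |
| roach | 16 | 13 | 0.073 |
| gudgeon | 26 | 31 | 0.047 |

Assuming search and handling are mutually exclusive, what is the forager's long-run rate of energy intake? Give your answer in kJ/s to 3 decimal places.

R = Σλ_iE_i / (1 + Σλ_ih_i)
Numerator: 0.063×41 + 0.073×16 + 0.047×26 = 4.973
Denominator: 1 + 0.063×17 + 0.073×13 + 0.047×31 = 4.477
R = 4.973/4.477 = 1.111 kJ/s

1.111 kJ/s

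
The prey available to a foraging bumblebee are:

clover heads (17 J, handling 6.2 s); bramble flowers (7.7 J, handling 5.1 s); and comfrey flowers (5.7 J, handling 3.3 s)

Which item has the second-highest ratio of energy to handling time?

comfrey flowers

Profitability E/h (J/s): clover heads = 17/6.2 = 2.74, bramble flowers = 7.7/5.1 = 1.51, comfrey flowers = 5.7/3.3 = 1.73.
Ranked: clover heads > comfrey flowers > bramble flowers.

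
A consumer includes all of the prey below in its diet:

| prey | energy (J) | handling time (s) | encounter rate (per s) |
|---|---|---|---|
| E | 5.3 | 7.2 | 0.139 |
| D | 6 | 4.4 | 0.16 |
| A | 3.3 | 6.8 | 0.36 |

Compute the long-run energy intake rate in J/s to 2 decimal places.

0.56 J/s

R = Σλ_iE_i / (1 + Σλ_ih_i)
Numerator: 0.139×5.3 + 0.16×6 + 0.36×3.3 = 2.885
Denominator: 1 + 0.139×7.2 + 0.16×4.4 + 0.36×6.8 = 5.153
R = 2.885/5.153 = 0.5598 J/s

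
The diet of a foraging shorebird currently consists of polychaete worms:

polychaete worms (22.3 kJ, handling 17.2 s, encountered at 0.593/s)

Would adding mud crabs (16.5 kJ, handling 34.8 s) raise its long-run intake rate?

No

Current rate: (0.593×22.3)/(1 + 0.593×17.2) = 1.181 kJ/s.
Profitability of mud crabs: 16.5/34.8 = 0.4741 kJ/s.
0.4741 < 1.181, so adding mud crabs would lower the average — exclude it.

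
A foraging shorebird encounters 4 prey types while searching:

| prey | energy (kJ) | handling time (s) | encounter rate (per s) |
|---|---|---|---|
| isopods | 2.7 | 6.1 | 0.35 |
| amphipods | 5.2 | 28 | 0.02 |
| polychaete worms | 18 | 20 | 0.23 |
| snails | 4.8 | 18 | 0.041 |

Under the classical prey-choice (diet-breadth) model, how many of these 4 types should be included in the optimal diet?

1

E/h in descending order: polychaete worms 0.9, isopods 0.443, snails 0.267, amphipods 0.186 kJ/s. The optimal diet is the largest prefix of this list for which every included type satisfies E_i/h_i > R on the types above it.
Rate on top 1: 0.7393. isopods: 0.443 < 0.7393 → exclude; stop.
Optimal diet: polychaete worms — 1 of 4 types.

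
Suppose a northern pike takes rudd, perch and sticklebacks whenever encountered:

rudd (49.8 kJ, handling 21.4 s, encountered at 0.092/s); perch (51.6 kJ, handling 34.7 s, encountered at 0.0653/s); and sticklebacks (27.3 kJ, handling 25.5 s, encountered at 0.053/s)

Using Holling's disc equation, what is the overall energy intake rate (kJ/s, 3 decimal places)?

Energy encountered per unit search time: 0.092×49.8 + 0.0653×51.6 + 0.053×27.3 = 9.398 kJ/s.
Handling time per unit search time: 0.092×21.4 + 0.0653×34.7 + 0.053×25.5 = 5.586.
Rate = 9.398/(1 + 5.586) = 1.427 kJ/s.

1.427 kJ/s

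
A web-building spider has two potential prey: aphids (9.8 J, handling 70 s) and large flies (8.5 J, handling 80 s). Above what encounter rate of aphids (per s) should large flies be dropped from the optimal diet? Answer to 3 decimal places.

0.045 per s

Drop large flies once their profitability E₂/h₂ falls below the rate achievable on aphids alone: E₂/h₂ = λE₁/(1 + λh₁).
Solve for λ: λE₁h₂ = E₂(1 + λh₁) → λ(E₁h₂ − E₂h₁) = E₂ → λ = E₂/(E₁h₂ − E₂h₁).
λ = 8.5/(9.8×80 − 8.5×70) = 8.5/189 = 0.04497 per s.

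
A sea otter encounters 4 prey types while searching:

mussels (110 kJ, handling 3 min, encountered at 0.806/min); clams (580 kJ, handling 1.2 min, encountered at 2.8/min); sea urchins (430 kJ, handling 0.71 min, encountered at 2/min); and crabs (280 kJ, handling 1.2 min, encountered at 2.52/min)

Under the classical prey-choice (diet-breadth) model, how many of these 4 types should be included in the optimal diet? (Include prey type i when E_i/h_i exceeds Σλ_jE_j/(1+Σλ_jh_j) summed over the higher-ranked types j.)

E/h in descending order: sea urchins 606, clams 483, crabs 233, mussels 36.7 kJ/min. The optimal diet is the largest prefix of this list for which every included type satisfies E_i/h_i > R on the types above it.
Rate on top 1: 355.4. clams: 483 > 355.4 → include.
Rate on top 2: 429.8. crabs: 233 < 429.8 → exclude; stop.
Optimal diet: sea urchins, clams — 2 of 4 types.

2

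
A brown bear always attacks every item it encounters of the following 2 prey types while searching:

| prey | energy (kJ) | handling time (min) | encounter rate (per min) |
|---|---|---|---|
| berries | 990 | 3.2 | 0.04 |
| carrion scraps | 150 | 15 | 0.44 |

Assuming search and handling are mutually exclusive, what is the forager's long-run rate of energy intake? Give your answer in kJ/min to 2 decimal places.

R = (0.04×990 + 0.44×150) / (1 + 0.04×3.2 + 0.44×15) = 105.6/7.728 = 13.66 kJ/min.

13.66 kJ/min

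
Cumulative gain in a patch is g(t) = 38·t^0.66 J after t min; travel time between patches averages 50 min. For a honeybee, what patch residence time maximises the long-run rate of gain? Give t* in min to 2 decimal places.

Maximise g(t)/(T+t): set derivative to zero → g'(t)(T+t) = g(t).
g'(t) = 0.66·38·t^-0.34. Setting 0.66·38·t^-0.34 = 38·t^0.66/(50+t) gives 0.66(50+t) = t, so 0.34·t = 0.66×50.
t* = 0.66×50/0.34 = 97.06 min.

97.06 min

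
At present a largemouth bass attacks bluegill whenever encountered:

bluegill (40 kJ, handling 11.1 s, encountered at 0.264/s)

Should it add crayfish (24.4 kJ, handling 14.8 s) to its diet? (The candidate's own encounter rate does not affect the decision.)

On bluegill alone, R = ΣλE/(1+Σλh) = 10.56/3.93 = 2.687 kJ/s.
crayfish: E/h = 24.4/14.8 = 1.649 kJ/s.
1.649 < 2.687, so adding crayfish would lower the average — exclude it.

No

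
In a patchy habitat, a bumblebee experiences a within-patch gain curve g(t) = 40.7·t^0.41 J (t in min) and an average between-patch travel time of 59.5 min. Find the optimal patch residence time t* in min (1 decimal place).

By the marginal value theorem, leave when the instantaneous gain rate g'(t) equals the habitat-wide average g(t)/(T + t).
g'(t) = 0.41·40.7·t^-0.59. Setting 0.41·40.7·t^-0.59 = 40.7·t^0.41/(59.5+t) gives 0.41(59.5+t) = t, so 0.59·t = 0.41×59.5.
t* = 0.41×59.5/0.59 = 41.35 min.

41.3 min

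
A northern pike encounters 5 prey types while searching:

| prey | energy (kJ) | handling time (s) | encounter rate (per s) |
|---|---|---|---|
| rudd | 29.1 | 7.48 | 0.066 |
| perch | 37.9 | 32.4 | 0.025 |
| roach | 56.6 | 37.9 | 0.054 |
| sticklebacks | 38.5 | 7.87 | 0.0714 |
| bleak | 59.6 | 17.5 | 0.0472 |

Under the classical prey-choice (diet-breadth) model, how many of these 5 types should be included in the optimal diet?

3

E/h in descending order: sticklebacks 4.89, rudd 3.89, bleak 3.41, roach 1.49, perch 1.17 kJ/s. The optimal diet is the largest prefix of this list for which every included type satisfies E_i/h_i > R on the types above it.
Rate on top 1: 1.76. rudd: 3.89 > 1.76 → include.
Rate on top 2: 2.272. bleak: 3.41 > 2.272 → include.
Rate on top 3: 2.597. roach: 1.49 < 2.597 → exclude; stop.
Optimal diet: sticklebacks, rudd, bleak — 3 of 5 types.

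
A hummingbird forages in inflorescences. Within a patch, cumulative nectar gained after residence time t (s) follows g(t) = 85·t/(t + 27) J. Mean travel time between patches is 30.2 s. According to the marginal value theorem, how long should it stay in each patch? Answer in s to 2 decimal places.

Maximise g(t)/(T+t): set derivative to zero → g'(t)(T+t) = g(t).
g'(t) = 85·27/(t + 27)². Setting 85·27/(t+27)² = 85t/[(t+27)(30.2+t)] gives 27(30.2+t) = t(t+27), so t² = 27×30.2 = 815.4.
t* = √815.4 = 28.56 s.

28.56 s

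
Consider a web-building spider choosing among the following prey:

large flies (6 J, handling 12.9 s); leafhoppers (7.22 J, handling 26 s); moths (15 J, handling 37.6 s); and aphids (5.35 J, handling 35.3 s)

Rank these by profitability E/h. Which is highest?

large flies

Profitability E/h (J/s): large flies = 6/12.9 = 0.465, leafhoppers = 7.22/26 = 0.278, moths = 15/37.6 = 0.399, aphids = 5.35/35.3 = 0.152.
Ranked: large flies > moths > leafhoppers > aphids.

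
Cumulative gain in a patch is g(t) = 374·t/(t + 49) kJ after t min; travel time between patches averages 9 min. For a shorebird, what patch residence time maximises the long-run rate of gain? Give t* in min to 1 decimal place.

Optimal t* satisfies g'(t*) = g(t*)/(T + t*).
g'(t) = 374·49/(t + 49)². Setting 374·49/(t+49)² = 374t/[(t+49)(9+t)] gives 49(9+t) = t(t+49), so t² = 49×9 = 441.
t* = √441 = 21 min.

21.0 min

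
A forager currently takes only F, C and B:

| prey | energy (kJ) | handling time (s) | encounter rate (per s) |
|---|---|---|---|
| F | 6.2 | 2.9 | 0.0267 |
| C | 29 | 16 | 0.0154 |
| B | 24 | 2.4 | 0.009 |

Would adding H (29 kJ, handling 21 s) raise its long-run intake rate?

Yes

On F, C and B alone, R = ΣλE/(1+Σλh) = 0.8281/1.345 = 0.6155 kJ/s.
Profitability of H: 29/21 = 1.381 kJ/s.
1.381 > 0.6155, so adding H raises the average — include it.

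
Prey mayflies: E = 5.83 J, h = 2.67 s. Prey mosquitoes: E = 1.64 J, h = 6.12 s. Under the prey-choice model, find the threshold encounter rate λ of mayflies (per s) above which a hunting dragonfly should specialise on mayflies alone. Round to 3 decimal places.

At the threshold, the rate on mayflies alone equals the profitability of mosquitoes: λ·5.83/(1 + λ·2.67) = 1.64/6.12 = 0.268.
Rearranging, λ(5.83 − 0.268×2.67) = 0.268, so λ = 0.268/5.115 = 0.05239 per s.

0.052 per s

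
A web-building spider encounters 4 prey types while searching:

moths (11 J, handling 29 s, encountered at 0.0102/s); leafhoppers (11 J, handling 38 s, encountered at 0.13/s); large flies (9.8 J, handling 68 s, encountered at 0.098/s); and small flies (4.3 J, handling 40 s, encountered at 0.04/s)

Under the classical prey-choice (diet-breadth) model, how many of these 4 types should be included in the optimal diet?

Profitabilities (E/h, J/s): moths 0.379, leafhoppers 0.289, large flies 0.144, small flies 0.107. Add prey in this order while the next type's profitability exceeds the intake rate on those already taken.
Rate on top 1: 0.08659. leafhoppers: 0.289 > 0.08659 → include.
Rate on top 2: 0.2473. large flies: 0.144 < 0.2473 → exclude; stop.
Optimal diet: moths, leafhoppers — 2 of 4 types.

2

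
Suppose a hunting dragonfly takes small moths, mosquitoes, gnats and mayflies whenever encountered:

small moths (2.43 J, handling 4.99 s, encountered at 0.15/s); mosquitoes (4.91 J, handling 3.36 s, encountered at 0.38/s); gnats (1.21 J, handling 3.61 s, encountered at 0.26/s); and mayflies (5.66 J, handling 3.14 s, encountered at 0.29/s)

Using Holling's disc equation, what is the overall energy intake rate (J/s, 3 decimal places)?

R = Σλ_iE_i / (1 + Σλ_ih_i)
Numerator: 0.15×2.43 + 0.38×4.91 + 0.26×1.21 + 0.29×5.66 = 4.186
Denominator: 1 + 0.15×4.99 + 0.38×3.36 + 0.26×3.61 + 0.29×3.14 = 4.874
R = 4.186/4.874 = 0.8588 J/s

0.859 J/s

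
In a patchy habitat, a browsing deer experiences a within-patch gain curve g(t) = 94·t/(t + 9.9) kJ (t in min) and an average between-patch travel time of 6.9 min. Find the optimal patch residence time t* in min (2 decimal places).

8.26 min

By the marginal value theorem, leave when the instantaneous gain rate g'(t) equals the habitat-wide average g(t)/(T + t).
g'(t) = 94·9.9/(t + 9.9)². Setting 94·9.9/(t+9.9)² = 94t/[(t+9.9)(6.9+t)] gives 9.9(6.9+t) = t(t+9.9), so t² = 9.9×6.9 = 68.31.
t* = √68.31 = 8.265 min.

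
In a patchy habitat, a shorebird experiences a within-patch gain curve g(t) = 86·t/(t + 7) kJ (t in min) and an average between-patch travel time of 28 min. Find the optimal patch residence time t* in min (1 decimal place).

14.0 min

Optimal t* satisfies g'(t*) = g(t*)/(T + t*).
g'(t) = 86·7/(t + 7)². Setting 86·7/(t+7)² = 86t/[(t+7)(28+t)] gives 7(28+t) = t(t+7), so t² = 7×28 = 196.
t* = √196 = 14 min.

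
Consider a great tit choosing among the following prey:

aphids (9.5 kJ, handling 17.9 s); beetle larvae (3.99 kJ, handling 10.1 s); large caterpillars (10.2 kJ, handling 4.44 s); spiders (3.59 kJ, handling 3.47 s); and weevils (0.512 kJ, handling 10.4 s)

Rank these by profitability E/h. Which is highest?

large caterpillars

In descending order of E/h:
large caterpillars: 10.2/4.44 = 2.3 kJ/s
spiders: 3.59/3.47 = 1.03 kJ/s
aphids: 9.5/17.9 = 0.531 kJ/s
beetle larvae: 3.99/10.1 = 0.395 kJ/s
weevils: 0.512/10.4 = 0.0492 kJ/s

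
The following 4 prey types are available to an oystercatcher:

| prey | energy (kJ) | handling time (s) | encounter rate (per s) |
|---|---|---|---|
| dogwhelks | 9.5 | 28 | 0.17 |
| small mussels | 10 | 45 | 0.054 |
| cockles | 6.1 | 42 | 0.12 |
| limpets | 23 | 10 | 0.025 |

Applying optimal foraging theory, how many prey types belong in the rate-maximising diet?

1

E/h in descending order: limpets 2.3, dogwhelks 0.339, small mussels 0.222, cockles 0.145 kJ/s. The optimal diet is the largest prefix of this list for which every included type satisfies E_i/h_i > R on the types above it.
Rate on top 1: 0.46. dogwhelks: 0.339 < 0.46 → exclude; stop.
Optimal diet: limpets — 1 of 4 types.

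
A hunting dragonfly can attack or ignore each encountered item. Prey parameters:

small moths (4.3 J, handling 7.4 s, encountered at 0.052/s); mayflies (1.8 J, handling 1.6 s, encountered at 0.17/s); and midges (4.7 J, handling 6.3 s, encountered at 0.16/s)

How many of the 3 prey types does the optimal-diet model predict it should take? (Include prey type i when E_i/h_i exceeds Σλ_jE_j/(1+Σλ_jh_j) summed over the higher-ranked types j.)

Profitabilities (E/h, J/s): mayflies 1.12, midges 0.746, small moths 0.581. Add prey in this order while the next type's profitability exceeds the intake rate on those already taken.
Rate on top 1: 0.2406. midges: 0.746 > 0.2406 → include.
Rate on top 2: 0.464. small moths: 0.581 > 0.464 → include.
Optimal diet: mayflies, midges, small moths — 3 of 3 types.

3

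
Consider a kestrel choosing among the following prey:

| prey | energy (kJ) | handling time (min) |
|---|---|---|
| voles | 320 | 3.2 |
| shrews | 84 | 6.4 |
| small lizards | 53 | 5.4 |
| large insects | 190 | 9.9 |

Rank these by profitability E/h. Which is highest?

voles

In descending order of E/h:
voles: 320/3.2 = 100 kJ/min
large insects: 190/9.9 = 19.2 kJ/min
shrews: 84/6.4 = 13.1 kJ/min
small lizards: 53/5.4 = 9.81 kJ/min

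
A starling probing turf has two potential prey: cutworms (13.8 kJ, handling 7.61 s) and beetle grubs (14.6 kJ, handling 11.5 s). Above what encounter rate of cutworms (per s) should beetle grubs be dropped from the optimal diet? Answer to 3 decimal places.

0.307 per s

At the threshold, the rate on cutworms alone equals the profitability of beetle grubs: λ·13.8/(1 + λ·7.61) = 14.6/11.5 = 1.27.
Rearranging, λ(13.8 − 1.27×7.61) = 1.27, so λ = 1.27/4.139 = 0.3068 per s.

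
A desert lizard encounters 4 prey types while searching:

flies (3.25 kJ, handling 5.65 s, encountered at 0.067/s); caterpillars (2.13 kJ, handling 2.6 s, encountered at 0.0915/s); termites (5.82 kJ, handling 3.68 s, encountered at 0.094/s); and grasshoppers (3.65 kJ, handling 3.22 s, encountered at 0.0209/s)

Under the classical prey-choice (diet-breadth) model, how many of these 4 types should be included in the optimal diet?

4

Rank by E/h (kJ/s): termites 1.58, grasshoppers 1.13, caterpillars 0.819, flies 0.575. Include each in turn until the next type's E/h falls below the running intake rate.
Rate on top 1: 0.4065. grasshoppers: 1.13 > 0.4065 → include.
Rate on top 2: 0.4411. caterpillars: 0.819 > 0.4411 → include.
Rate on top 3: 0.4956. flies: 0.575 > 0.4956 → include.
Optimal diet: termites, grasshoppers, caterpillars, flies — 4 of 4 types.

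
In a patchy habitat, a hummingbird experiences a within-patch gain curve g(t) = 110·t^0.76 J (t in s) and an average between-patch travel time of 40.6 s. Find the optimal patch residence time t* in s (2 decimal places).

By the marginal value theorem, leave when the instantaneous gain rate g'(t) equals the habitat-wide average g(t)/(T + t).
g'(t) = 0.76·110·t^-0.24. Setting 0.76·110·t^-0.24 = 110·t^0.76/(40.6+t) gives 0.76(40.6+t) = t, so 0.24·t = 0.76×40.6.
t* = 0.76×40.6/0.24 = 128.6 s.

128.57 s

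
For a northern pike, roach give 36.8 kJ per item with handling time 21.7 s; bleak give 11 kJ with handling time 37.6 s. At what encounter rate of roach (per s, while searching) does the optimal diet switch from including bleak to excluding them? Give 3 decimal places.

0.010 per s

At the threshold, the rate on roach alone equals the profitability of bleak: λ·36.8/(1 + λ·21.7) = 11/37.6 = 0.2926.
Rearranging, λ(36.8 − 0.2926×21.7) = 0.2926, so λ = 0.2926/30.45 = 0.009607 per s.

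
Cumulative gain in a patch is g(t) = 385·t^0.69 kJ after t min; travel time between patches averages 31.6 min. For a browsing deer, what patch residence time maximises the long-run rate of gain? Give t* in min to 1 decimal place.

Optimal t* satisfies g'(t*) = g(t*)/(T + t*).
g'(t) = 0.69·385·t^-0.31. Setting 0.69·385·t^-0.31 = 385·t^0.69/(31.6+t) gives 0.69(31.6+t) = t, so 0.31·t = 0.69×31.6.
t* = 0.69×31.6/0.31 = 70.34 min.

70.3 min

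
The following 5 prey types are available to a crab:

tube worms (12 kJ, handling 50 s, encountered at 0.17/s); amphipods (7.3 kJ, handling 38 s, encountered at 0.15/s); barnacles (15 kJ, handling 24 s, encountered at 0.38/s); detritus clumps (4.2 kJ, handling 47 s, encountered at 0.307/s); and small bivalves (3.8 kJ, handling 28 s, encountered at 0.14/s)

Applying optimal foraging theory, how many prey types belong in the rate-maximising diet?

Rank by E/h (kJ/s): barnacles 0.625, tube worms 0.24, amphipods 0.192, small bivalves 0.136, detritus clumps 0.0894. Include each in turn until the next type's E/h falls below the running intake rate.
Rate on top 1: 0.5632. tube worms: 0.24 < 0.5632 → exclude; stop.
Optimal diet: barnacles — 1 of 5 types.

1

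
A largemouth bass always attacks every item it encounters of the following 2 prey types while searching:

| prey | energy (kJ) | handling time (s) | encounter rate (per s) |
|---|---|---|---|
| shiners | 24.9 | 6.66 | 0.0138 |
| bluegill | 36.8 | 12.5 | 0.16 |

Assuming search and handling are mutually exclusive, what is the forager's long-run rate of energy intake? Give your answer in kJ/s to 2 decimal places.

2.02 kJ/s

R = (0.0138×24.9 + 0.16×36.8) / (1 + 0.0138×6.66 + 0.16×12.5) = 6.232/3.092 = 2.015 kJ/s.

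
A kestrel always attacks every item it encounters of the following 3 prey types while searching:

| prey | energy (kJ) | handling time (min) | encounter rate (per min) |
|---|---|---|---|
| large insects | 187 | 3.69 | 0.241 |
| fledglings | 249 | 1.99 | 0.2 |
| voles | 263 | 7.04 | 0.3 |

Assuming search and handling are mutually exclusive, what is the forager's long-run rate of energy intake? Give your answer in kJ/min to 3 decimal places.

R = (0.241×187 + 0.2×249 + 0.3×263) / (1 + 0.241×3.69 + 0.2×1.99 + 0.3×7.04) = 173.8/4.399 = 39.5 kJ/min.

39.499 kJ/min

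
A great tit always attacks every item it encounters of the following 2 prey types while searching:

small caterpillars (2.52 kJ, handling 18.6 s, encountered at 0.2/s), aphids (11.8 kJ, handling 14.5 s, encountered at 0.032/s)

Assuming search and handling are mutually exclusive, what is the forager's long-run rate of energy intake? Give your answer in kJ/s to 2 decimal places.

0.17 kJ/s

R = (0.2×2.52 + 0.032×11.8) / (1 + 0.2×18.6 + 0.032×14.5) = 0.8816/5.184 = 0.1701 kJ/s.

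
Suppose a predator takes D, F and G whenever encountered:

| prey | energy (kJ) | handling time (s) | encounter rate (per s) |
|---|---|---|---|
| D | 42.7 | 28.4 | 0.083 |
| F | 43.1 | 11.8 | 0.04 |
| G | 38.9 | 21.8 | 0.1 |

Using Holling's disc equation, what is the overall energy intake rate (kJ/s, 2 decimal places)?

1.52 kJ/s

R = Σλ_iE_i / (1 + Σλ_ih_i)
Numerator: 0.083×42.7 + 0.04×43.1 + 0.1×38.9 = 9.158
Denominator: 1 + 0.083×28.4 + 0.04×11.8 + 0.1×21.8 = 6.009
R = 9.158/6.009 = 1.524 kJ/s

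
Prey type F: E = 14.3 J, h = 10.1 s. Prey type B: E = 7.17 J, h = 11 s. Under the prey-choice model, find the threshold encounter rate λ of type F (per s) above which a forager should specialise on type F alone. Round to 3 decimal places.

At the threshold, the rate on type F alone equals the profitability of type B: λ·14.3/(1 + λ·10.1) = 7.17/11 = 0.6518.
Rearranging, λ(14.3 − 0.6518×10.1) = 0.6518, so λ = 0.6518/7.717 = 0.08447 per s.

0.084 per s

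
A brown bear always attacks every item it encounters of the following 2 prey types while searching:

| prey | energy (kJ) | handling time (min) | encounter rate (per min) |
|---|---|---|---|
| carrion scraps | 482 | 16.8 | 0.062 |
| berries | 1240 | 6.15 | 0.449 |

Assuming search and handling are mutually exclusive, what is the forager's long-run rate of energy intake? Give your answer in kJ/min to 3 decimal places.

R = Σλ_iE_i / (1 + Σλ_ih_i)
Numerator: 0.062×482 + 0.449×1240 = 586.6
Denominator: 1 + 0.062×16.8 + 0.449×6.15 = 4.803
R = 586.6/4.803 = 122.1 kJ/min

122.142 kJ/min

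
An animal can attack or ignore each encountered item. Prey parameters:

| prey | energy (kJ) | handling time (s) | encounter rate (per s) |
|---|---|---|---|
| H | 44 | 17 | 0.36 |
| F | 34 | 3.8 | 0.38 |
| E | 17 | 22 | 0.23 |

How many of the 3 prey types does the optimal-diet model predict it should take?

1

E/h in descending order: F 8.95, H 2.59, E 0.773 kJ/s. The optimal diet is the largest prefix of this list for which every included type satisfies E_i/h_i > R on the types above it.
Rate on top 1: 5.286. H: 2.59 < 5.286 → exclude; stop.
Optimal diet: F — 1 of 3 types.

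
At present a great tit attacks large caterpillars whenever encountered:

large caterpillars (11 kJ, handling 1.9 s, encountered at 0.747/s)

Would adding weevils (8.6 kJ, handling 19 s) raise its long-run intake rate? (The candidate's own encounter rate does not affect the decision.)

Current rate: (0.747×11)/(1 + 0.747×1.9) = 3.396 kJ/s.
Profitability of weevils: 8.6/19 = 0.4526 kJ/s.
0.4526 < 3.396, so adding weevils would lower the average — exclude it.

No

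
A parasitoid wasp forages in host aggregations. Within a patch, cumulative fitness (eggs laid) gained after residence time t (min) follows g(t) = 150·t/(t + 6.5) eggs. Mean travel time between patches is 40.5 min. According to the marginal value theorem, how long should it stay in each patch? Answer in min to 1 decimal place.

16.2 min

Optimal t* satisfies g'(t*) = g(t*)/(T + t*).
g'(t) = 150·6.5/(t + 6.5)². Setting 150·6.5/(t+6.5)² = 150t/[(t+6.5)(40.5+t)] gives 6.5(40.5+t) = t(t+6.5), so t² = 6.5×40.5 = 263.2.
t* = √263.2 = 16.22 min.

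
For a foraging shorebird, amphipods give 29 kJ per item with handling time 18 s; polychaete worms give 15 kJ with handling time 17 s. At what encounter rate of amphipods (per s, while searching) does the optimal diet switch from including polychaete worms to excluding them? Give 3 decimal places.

At the threshold, the rate on amphipods alone equals the profitability of polychaete worms: λ·29/(1 + λ·18) = 15/17 = 0.8824.
Rearranging, λ(29 − 0.8824×18) = 0.8824, so λ = 0.8824/13.12 = 0.06726 per s.

0.067 per s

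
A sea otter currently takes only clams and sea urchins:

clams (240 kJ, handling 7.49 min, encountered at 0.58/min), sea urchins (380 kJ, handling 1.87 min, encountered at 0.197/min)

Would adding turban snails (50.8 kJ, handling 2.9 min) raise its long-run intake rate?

Intake rate on the current diet: R = (0.58×240 + 0.197×380) / (1 + 0.58×7.49 + 0.197×1.87) = 214.1/5.713 = 37.47 kJ/min.
turban snails: E/h = 50.8/2.9 = 17.52 kJ/min.
17.52 < 37.47, so adding turban snails would lower the average — exclude it.

No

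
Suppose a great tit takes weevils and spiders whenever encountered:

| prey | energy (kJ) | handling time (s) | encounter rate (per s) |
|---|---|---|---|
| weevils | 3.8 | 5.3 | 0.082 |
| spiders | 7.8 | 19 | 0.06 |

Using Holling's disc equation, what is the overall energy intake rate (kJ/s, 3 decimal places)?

R = Σλ_iE_i / (1 + Σλ_ih_i)
Numerator: 0.082×3.8 + 0.06×7.8 = 0.7796
Denominator: 1 + 0.082×5.3 + 0.06×19 = 2.575
R = 0.7796/2.575 = 0.3028 kJ/s

0.303 kJ/s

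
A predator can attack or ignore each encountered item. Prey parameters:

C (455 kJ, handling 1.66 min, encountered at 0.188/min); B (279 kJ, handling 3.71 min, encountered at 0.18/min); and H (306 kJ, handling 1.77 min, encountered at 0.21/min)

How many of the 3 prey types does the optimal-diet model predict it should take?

Rank by E/h (kJ/min): C 274, H 173, B 75.2. Include each in turn until the next type's E/h falls below the running intake rate.
Rate on top 1: 65.19. H: 173 > 65.19 → include.
Rate on top 2: 88.97. B: 75.2 < 88.97 → exclude; stop.
Optimal diet: C, H — 2 of 3 types.

2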